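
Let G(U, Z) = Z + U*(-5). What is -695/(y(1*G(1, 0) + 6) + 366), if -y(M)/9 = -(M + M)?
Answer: -695/384 ≈ -1.8099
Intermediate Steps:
G(U, Z) = Z - 5*U
y(M) = 18*M (y(M) = -(-9)*(M + M) = -(-9)*2*M = -(-18)*M = 18*M)
-695/(y(1*G(1, 0) + 6) + 366) = -695/(18*(1*(0 - 5*1) + 6) + 366) = -695/(18*(1*(0 - 5) + 6) + 366) = -695/(18*(1*(-5) + 6) + 366) = -695/(18*(-5 + 6) + 366) = -695/(18*1 + 366) = -695/(18 + 366) = -695/384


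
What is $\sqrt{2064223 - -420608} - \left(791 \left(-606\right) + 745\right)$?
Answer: $478601 + \sqrt{2484831} \approx 4.8018 \cdot 10^{5}$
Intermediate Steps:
$\sqrt{2064223 - -420608} - \left(791 \left(-606\right) + 745\right) = \sqrt{2064223 + 420608} - \left(-479346 + 745\right) = \sqrt{2484831} - -478601 = \sqrt{2484831} + 478601 = 478601 + \sqrt{2484831}$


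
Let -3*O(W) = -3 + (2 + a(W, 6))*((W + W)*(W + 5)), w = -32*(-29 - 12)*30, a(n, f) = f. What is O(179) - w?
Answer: -645053/3 ≈ -2.1502e+5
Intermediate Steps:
w = 39360 (w = -32*(-41*30) = -32*(-1230) = -1*(-39360) = 39360)
O(W) = 1 - 16*W*(5 + W)/3 (O(W) = -(-3 + (2 + 6)*((W + W)*(W + 5)))/3 = -(-3 + 8*((2*W)*(5 + W)))/3 = -(-3 + 8*(2*W*(5 + W)))/3 = -(-3 + 16*W*(5 + W))/3 = 1 - 16*W*(5 + W)/3)
O(179) - w = (1 - 80/3*179 - 16/3*179**2) - 1*39360 = (1 - 14320/3 - 16/3*32041) - 39360 = (1 - 14320/3 - 512656/3) - 39360 = -526973/3 - 39360 = -645053/3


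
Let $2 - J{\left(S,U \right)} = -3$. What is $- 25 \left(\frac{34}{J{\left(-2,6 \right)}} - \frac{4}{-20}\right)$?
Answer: $-175$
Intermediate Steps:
$J{\left(S,U \right)} = 5$ ($J{\left(S,U \right)} = 2 - -3 = 2 + 3 = 5$)
$- 25 \left(\frac{34}{J{\left(-2,6 \right)}} - \frac{4}{-20}\right) = - 25 \left(\frac{34}{5} - \frac{4}{-20}\right) = - 25 \left(34 \cdot \frac{1}{5} - - \frac{1}{5}\right) = - 25 \left(\frac{34}{5} + \frac{1}{5}\right) = \left(-25\right) 7 = -175$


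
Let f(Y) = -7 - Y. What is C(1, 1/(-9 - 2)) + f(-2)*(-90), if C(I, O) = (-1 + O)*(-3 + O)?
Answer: 54858/121 ≈ 453.37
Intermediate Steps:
C(1, 1/(-9 - 2)) + f(-2)*(-90) = (3 + (1/(-9 - 2))**2 - 4/(-9 - 2)) + (-7 - 1*(-2))*(-90) = (3 + (1/(-11))**2 - 4/(-11)) + (-7 + 2)*(-90) = (3 + (-1/11)**2 - 4*(-1/11)) - 5*(-90) = (3 + 1/121 + 4/11) + 450 = 408/121 + 450 = 54858/121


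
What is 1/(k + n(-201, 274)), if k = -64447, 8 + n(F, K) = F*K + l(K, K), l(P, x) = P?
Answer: -1/119255 ≈ -8.3854e-6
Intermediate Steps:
n(F, K) = -8 + K + F*K (n(F, K) = -8 + (F*K + K) = -8 + (K + F*K) = -8 + K + F*K)
1/(k + n(-201, 274)) = 1/(-64447 + (-8 + 274 - 201*274)) = 1/(-64447 + (-8 + 274 - 55074)) = 1/(-64447 - 54808) = 1/(-119255) = -1/119255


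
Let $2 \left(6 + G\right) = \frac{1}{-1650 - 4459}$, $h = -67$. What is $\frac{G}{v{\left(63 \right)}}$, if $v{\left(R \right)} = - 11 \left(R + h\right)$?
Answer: $- \frac{73309}{537592} \approx -0.13637$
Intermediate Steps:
$v{\left(R \right)} = 737 - 11 R$ ($v{\left(R \right)} = - 11 \left(R - 67\right) = - 11 \left(-67 + R\right) = 737 - 11 R$)
$G = - \frac{73309}{12218}$ ($G = -6 + \frac{1}{2 \left(-1650 - 4459\right)} = -6 + \frac{1}{2 \left(-6109\right)} = -6 + \frac{1}{2} \left(- \frac{1}{6109}\right) = -6 - \frac{1}{12218} = - \frac{73309}{12218} \approx -6.0001$)
$\frac{G}{v{\left(63 \right)}} = - \frac{73309}{12218 \left(737 - 693\right)} = - \frac{73309}{12218 \cdot 44} = \left(- \frac{73309}{12218}\right) \frac{1}{44} = - \frac{73309}{537592}$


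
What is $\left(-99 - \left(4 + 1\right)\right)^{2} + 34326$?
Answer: $45142$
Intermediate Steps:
$\left(-99 - \left(4 + 1\right)\right)^{2} + 34326 = \left(-99 - 5\right)^{2} + 34326 = \left(-104\right)^{2} + 34326 = 10816 + 34326 = 45142$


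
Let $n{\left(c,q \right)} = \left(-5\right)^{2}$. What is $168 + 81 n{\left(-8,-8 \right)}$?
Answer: $2193$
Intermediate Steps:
$n{\left(c,q \right)} = 25$
$168 + 81 n{\left(-8,-8 \right)} = 168 + 81 \cdot 25 = 168 + 2025 = 2193$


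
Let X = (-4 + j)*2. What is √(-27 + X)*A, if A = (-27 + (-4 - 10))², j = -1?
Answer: 1681*I*√37 ≈ 10225.0*I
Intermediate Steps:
X = -10 (X = (-4 - 1)*2 = -5*2 = -10)
A = 1681 (A = (-27 - 14)² = (-41)² = 1681)
√(-27 + X)*A = √(-27 - 10)*1681 = √(-37)*1681 = (I*√37)*1681 = 1681*I*√37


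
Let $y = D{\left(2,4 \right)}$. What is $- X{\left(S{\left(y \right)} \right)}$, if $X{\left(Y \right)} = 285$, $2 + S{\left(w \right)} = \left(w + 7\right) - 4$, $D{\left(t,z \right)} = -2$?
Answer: $-285$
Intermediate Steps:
$y = -2$
$S{\left(w \right)} = 1 + w$ ($S{\left(w \right)} = -2 + \left(\left(w + 7\right) - 4\right) = -2 + \left(\left(7 + w\right) - 4\right) = -2 + \left(3 + w\right) = 1 + w$)
$- X{\left(S{\left(y \right)} \right)} = \left(-1\right) 285 = -285$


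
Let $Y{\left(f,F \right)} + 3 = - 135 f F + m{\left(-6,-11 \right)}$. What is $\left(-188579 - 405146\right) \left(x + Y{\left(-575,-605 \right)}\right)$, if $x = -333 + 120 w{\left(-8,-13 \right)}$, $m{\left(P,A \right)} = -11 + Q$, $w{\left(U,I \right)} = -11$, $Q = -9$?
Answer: $27884176473725$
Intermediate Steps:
$m{\left(P,A \right)} = -20$ ($m{\left(P,A \right)} = -11 - 9 = -20$)
$x = -1653$ ($x = -333 + 120 \left(-11\right) = -333 - 1320 = -1653$)
$Y{\left(f,F \right)} = -23 - 135 F f$ ($Y{\left(f,F \right)} = -3 + \left(- 135 f F - 20\right) = -3 - \left(20 + 135 F f\right) = -23 - 135 F f$)
$\left(-188579 - 405146\right) \left(x + Y{\left(-575,-605 \right)}\right) = \left(-188579 - 405146\right) \left(-1653 - \left(23 - -46963125\right)\right) = - 593725 \left(-1653 - 46963148\right) = \left(-593725\right) \left(-46964801\right) = 27884176473725$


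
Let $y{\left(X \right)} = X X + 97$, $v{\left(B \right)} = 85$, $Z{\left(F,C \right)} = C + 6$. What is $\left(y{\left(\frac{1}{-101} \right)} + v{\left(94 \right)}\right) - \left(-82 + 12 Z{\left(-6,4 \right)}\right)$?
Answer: $\frac{1468945}{10201} \approx 144.0$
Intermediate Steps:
$Z{\left(F,C \right)} = 6 + C$
$y{\left(X \right)} = 97 + X^{2}$ ($y{\left(X \right)} = X^{2} + 97 = 97 + X^{2}$)
$\left(y{\left(\frac{1}{-101} \right)} + v{\left(94 \right)}\right) - \left(-82 + 12 Z{\left(-6,4 \right)}\right) = \left(\left(97 + \left(\frac{1}{-101}\right)^{2}\right) + 85\right) + \left(- 12 \left(6 + 4\right) + 82\right) = \left(\left(97 + \left(- \frac{1}{101}\right)^{2}\right) + 85\right) + \left(\left(-12\right) 10 + 82\right) = \left(\left(97 + \frac{1}{10201}\right) + 85\right) + \left(-120 + 82\right) = \left(\frac{989498}{10201} + 85\right) - 38 = \frac{1856583}{10201} - 38 = \frac{1468945}{10201}$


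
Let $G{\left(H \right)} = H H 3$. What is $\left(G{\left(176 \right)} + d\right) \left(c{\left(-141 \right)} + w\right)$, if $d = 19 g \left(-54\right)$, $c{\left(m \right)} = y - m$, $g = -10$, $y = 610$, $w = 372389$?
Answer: $38503570320$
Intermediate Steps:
$G{\left(H \right)} = 3 H^{2}$ ($G{\left(H \right)} = H^{2} \cdot 3 = 3 H^{2}$)
$c{\left(m \right)} = 610 - m$
$d = 10260$ ($d = 19 \left(-10\right) \left(-54\right) = \left(-190\right) \left(-54\right) = 10260$)
$\left(G{\left(176 \right)} + d\right) \left(c{\left(-141 \right)} + w\right) = \left(3 \cdot 176^{2} + 10260\right) \left(\left(610 - -141\right) + 372389\right) = \left(3 \cdot 30976 + 10260\right) \left(\left(610 + 141\right) + 372389\right) = \left(92928 + 10260\right) \left(751 + 372389\right) = 103188 \cdot 373140 = 38503570320$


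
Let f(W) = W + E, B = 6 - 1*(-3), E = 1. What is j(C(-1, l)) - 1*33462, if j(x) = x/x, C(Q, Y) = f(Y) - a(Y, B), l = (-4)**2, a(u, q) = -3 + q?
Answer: -33461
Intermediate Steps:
B = 9 (B = 6 + 3 = 9)
f(W) = 1 + W (f(W) = W + 1 = 1 + W)
l = 16
C(Q, Y) = -5 + Y (C(Q, Y) = (1 + Y) - (-3 + 9) = (1 + Y) - 1*6 = (1 + Y) - 6 = -5 + Y)
j(x) = 1
j(C(-1, l)) - 1*33462 = 1 - 1*33462 = 1 - 33462 = -33461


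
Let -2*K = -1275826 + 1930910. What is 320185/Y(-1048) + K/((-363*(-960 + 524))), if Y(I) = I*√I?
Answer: -163771/79134 + 320185*I*√262/549152 ≈ -2.0695 + 9.4375*I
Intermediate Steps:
K = -327542 (K = -(-1275826 + 1930910)/2 = -½*655084 = -327542)
Y(I) = I^(3/2)
320185/Y(-1048) + K/((-363*(-960 + 524))) = 320185/((-1048)^(3/2)) - 327542*(-1/(363*(-960 + 524))) = 320185/((-2096*I*√262)) - 327542/((-363*(-436))) = 320185*(I*√262/549152) - 327542/158268 = 320185*I*√262/549152 - 327542*1/158268 = 320185*I*√262/549152 - 163771/79134 = -163771/79134 + 320185*I*√262/549152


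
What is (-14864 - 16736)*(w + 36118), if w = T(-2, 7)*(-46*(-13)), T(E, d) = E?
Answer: -1103535200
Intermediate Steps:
w = -1196 (w = -(-92)*(-13) = -2*598 = -1196)
(-14864 - 16736)*(w + 36118) = (-14864 - 16736)*(-1196 + 36118) = -31600*34922 = -1103535200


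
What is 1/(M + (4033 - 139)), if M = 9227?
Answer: 1/13121 ≈ 7.6214e-5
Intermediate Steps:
1/(M + (4033 - 139)) = 1/(9227 + (4033 - 139)) = 1/(9227 + 3894) = 1/13121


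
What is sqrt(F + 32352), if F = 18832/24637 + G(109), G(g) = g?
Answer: sqrt(19703699167493)/24637 ≈ 180.17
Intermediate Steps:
F = 2704265/24637 (F = 18832/24637 + 109 = 2704265/24637 ≈ 109.76)
sqrt(F + 32352) = sqrt(2704265/24637 + 32352) = sqrt(799760489/24637) = sqrt(19703699167493)/24637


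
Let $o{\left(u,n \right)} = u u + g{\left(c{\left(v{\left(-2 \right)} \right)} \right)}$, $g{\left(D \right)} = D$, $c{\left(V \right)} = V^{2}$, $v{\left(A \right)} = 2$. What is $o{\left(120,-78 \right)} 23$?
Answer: $331292$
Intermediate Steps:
$o{\left(u,n \right)} = 4 + u^{2}$ ($o{\left(u,n \right)} = u u + 2^{2} = u^{2} + 4 = 4 + u^{2}$)
$o{\left(120,-78 \right)} 23 = \left(4 + 120^{2}\right) 23 = \left(4 + 14400\right) 23 = 14404 \cdot 23 = 331292$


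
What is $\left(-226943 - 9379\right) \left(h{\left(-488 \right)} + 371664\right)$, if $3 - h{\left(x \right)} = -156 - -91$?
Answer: $-87848449704$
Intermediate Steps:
$h{\left(x \right)} = 68$ ($h{\left(x \right)} = 3 - \left(-156 - -91\right) = 3 - \left(-156 + 91\right) = 3 - -65 = 3 + 65 = 68$)
$\left(-226943 - 9379\right) \left(h{\left(-488 \right)} + 371664\right) = \left(-226943 - 9379\right) \left(68 + 371664\right) = \left(-236322\right) 371732 = -87848449704$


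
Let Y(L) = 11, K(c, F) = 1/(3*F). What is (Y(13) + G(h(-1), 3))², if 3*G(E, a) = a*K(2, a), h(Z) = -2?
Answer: 10000/81 ≈ 123.46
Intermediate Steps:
K(c, F) = 1/(3*F)
G(E, a) = ⅑ (G(E, a) = (a*(1/(3*a)))/3 = (⅓)*(⅓) = ⅑)
(Y(13) + G(h(-1), 3))² = (11 + ⅑)² = (100/9)² = 10000/81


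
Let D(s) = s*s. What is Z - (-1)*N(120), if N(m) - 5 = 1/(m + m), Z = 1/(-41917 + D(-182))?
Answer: 3520051/703440 ≈ 5.0041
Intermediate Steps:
D(s) = s²
Z = -1/8793 (Z = 1/(-41917 + (-182)²) = 1/(-41917 + 33124) = 1/(-8793) = -1/8793 ≈ -0.00011373)
N(m) = 5 + 1/(2*m) (N(m) = 5 + 1/(m + m) = 5 + 1/(2*m))
Z - (-1)*N(120) = -1/8793 - (-1)*(5 + (½)/120) = -1/8793 - (-1)*(5 + (½)*(1/120)) = -1/8793 - (-1)*(5 + 1/240) = -1/8793 - (-1)*1201/240 = -1/8793 - 1*(-1201/240) = -1/8793 + 1201/240 = 3520051/703440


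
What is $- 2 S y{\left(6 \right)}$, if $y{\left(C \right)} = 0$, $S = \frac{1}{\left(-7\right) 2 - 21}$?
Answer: $0$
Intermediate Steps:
$S = - \frac{1}{35}$ ($S = \frac{1}{-14 - 21} = \frac{1}{-35} = - \frac{1}{35} \approx -0.028571$)
$- 2 S y{\left(6 \right)} = \left(-2\right) \left(- \frac{1}{35}\right) 0 = \frac{2}{35} \cdot 0 = 0$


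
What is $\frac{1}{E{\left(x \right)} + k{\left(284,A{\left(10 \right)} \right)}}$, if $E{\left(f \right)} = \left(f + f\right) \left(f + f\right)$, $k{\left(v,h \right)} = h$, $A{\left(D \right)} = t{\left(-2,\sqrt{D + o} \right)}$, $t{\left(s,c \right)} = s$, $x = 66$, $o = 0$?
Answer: $\frac{1}{17422} \approx 5.7399 \cdot 10^{-5}$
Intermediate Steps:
$A{\left(D \right)} = -2$
$E{\left(f \right)} = 4 f^{2}$ ($E{\left(f \right)} = 2 f 2 f = 4 f^{2}$)
$\frac{1}{E{\left(x \right)} + k{\left(284,A{\left(10 \right)} \right)}} = \frac{1}{4 \cdot 66^{2} - 2} = \frac{1}{4 \cdot 4356 - 2} = \frac{1}{17424 - 2} = \frac{1}{17422}$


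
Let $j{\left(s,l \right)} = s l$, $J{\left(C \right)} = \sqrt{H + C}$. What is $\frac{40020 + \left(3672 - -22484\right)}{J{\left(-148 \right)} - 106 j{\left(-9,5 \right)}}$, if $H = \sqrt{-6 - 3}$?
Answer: $\frac{66176}{4770 + \sqrt{-148 + 3 i}} \approx 13.873 - 0.035383 i$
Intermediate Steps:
$H = 3 i$ ($H = \sqrt{-9} = 3 i \approx 3.0 i$)
$J{\left(C \right)} = \sqrt{C + 3 i}$ ($J{\left(C \right)} = \sqrt{3 i + C} = \sqrt{C + 3 i}$)
$j{\left(s,l \right)} = l s$
$\frac{40020 + \left(3672 - -22484\right)}{J{\left(-148 \right)} - 106 j{\left(-9,5 \right)}} = \frac{40020 + \left(3672 - -22484\right)}{\sqrt{-148 + 3 i} - 106 \cdot 5 \left(-9\right)} = \frac{40020 + \left(3672 + 22484\right)}{\sqrt{-148 + 3 i} - -4770} = \frac{40020 + 26156}{\sqrt{-148 + 3 i} + 4770} = \frac{66176}{4770 + \sqrt{-148 + 3 i}}$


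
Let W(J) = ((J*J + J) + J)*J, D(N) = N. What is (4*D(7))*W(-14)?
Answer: -65856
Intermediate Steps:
W(J) = J*(J² + 2*J) (W(J) = ((J² + J) + J)*J = ((J + J²) + J)*J = (J² + 2*J)*J = J*(J² + 2*J))
(4*D(7))*W(-14) = (4*7)*((-14)²*(2 - 14)) = 28*(196*(-12)) = 28*(-2352) = -65856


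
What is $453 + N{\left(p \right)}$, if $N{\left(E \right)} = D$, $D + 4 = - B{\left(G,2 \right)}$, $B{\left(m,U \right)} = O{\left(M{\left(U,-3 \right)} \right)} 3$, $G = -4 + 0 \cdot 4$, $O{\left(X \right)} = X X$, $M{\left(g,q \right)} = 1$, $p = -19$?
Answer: $446$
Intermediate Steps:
$O{\left(X \right)} = X^{2}$
$G = -4$ ($G = -4 + 0 = -4$)
$B{\left(m,U \right)} = 3$ ($B{\left(m,U \right)} = 1^{2} \cdot 3 = 1 \cdot 3 = 3$)
$D = -7$ ($D = -4 - 3 = -7$)
$N{\left(E \right)} = -7$
$453 + N{\left(p \right)} = 453 - 7 = 446$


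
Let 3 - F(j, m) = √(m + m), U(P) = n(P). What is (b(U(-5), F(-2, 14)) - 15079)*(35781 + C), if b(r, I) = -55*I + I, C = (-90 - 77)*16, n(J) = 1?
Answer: -504614269 + 3575772*√7 ≈ -4.9515e+8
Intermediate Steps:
U(P) = 1
F(j, m) = 3 - √2*√m (F(j, m) = 3 - √(m + m) = 3 - √(2*m) = 3 - √2*√m)
C = -2672 (C = -167*16 = -2672)
b(r, I) = -54*I
(b(U(-5), F(-2, 14)) - 15079)*(35781 + C) = (-54*(3 - √2*√14) - 15079)*(35781 - 2672) = (-54*(3 - 2*√7) - 15079)*33109 = ((-162 + 108*√7) - 15079)*33109 = (-15241 + 108*√7)*33109 = -504614269 + 3575772*√7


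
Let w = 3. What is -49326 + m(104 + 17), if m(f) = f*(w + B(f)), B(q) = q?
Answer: -34322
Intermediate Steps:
m(f) = f*(3 + f)
-49326 + m(104 + 17) = -49326 + (104 + 17)*(3 + (104 + 17)) = -49326 + 121*(3 + 121) = -49326 + 121*124 = -49326 + 15004 = -34322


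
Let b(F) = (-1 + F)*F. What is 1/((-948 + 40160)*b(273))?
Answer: 1/2911726272 ≈ 3.4344e-10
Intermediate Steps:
b(F) = F*(-1 + F)
1/((-948 + 40160)*b(273)) = 1/((-948 + 40160)*((273*(-1 + 273)))) = 1/(39212*((273*272))) = (1/39212)/74256 = (1/39212)*(1/74256) = 1/2911726272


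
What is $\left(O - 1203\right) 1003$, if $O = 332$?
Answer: $-873613$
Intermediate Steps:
$\left(O - 1203\right) 1003 = \left(332 - 1203\right) 1003 = \left(-871\right) 1003 = -873613$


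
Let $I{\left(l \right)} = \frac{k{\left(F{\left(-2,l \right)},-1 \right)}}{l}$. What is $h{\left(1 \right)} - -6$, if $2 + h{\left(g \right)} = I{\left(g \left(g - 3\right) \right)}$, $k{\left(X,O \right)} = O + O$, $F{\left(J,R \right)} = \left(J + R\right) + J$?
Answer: $5$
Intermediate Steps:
$F{\left(J,R \right)} = R + 2 J$
$k{\left(X,O \right)} = 2 O$
$I{\left(l \right)} = - \frac{2}{l}$ ($I{\left(l \right)} = \frac{2 \left(-1\right)}{l} = - \frac{2}{l}$)
$h{\left(g \right)} = -2 - \frac{2}{g \left(-3 + g\right)}$ ($h{\left(g \right)} = -2 - \frac{2}{g \left(g - 3\right)} = -2 - \frac{2}{g \left(-3 + g\right)}$)
$h{\left(1 \right)} - -6 = \frac{2 \left(-1 - 1 \left(-3 + 1\right)\right)}{1 \left(-3 + 1\right)} - -6 = 2 \cdot 1 \frac{1}{-2} \left(-1 - 1 \left(-2\right)\right) + 6 = 2 \cdot 1 \left(- \frac{1}{2}\right) \left(-1 + 2\right) + 6 = 2 \cdot 1 \left(- \frac{1}{2}\right) 1 + 6 = -1 + 6 = 5$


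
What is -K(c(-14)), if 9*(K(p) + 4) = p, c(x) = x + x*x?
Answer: -146/9 ≈ -16.222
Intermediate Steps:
c(x) = x + x²
K(p) = -4 + p/9
-K(c(-14)) = -(-4 + (-14*(1 - 14))/9) = -(-4 + (-14*(-13))/9) = -(-4 + (⅑)*182) = -(-4 + 182/9) = -1*146/9 = -146/9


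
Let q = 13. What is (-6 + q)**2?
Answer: 49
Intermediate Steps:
(-6 + q)**2 = (-6 + 13)**2 = 7**2 = 49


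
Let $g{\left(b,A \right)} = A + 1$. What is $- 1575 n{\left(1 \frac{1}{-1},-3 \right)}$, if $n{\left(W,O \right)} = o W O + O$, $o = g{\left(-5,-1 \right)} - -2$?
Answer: $-4725$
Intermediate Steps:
$g{\left(b,A \right)} = 1 + A$
$o = 2$ ($o = \left(1 - 1\right) - -2 = 0 + 2 = 2$)
$n{\left(W,O \right)} = O + 2 O W$ ($n{\left(W,O \right)} = 2 W O + O = 2 O W + O = O + 2 O W$)
$- 1575 n{\left(1 \frac{1}{-1},-3 \right)} = - 1575 \left(- 3 \left(1 + 2 \cdot 1 \frac{1}{-1}\right)\right) = - 1575 \left(- 3 \left(1 + 2 \cdot 1 \left(-1\right)\right)\right) = - 1575 \left(- 3 \left(1 + 2 \left(-1\right)\right)\right) = - 1575 \left(- 3 \left(1 - 2\right)\right) = - 1575 \left(\left(-3\right) \left(-1\right)\right) = \left(-1575\right) 3 = -4725$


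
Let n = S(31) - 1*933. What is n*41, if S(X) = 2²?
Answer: -38089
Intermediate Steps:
S(X) = 4
n = -929 (n = 4 - 1*933 = 4 - 933 = -929)
n*41 = -929*41 = -38089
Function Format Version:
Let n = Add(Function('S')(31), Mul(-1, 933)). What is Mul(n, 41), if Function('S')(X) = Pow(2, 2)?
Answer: -38089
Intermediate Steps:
Function('S')(X) = 4
n = -929 (n = Add(4, Mul(-1, 933)) = Add(4, -933) = -929)
Mul(n, 41) = Mul(-929, 41) = -38089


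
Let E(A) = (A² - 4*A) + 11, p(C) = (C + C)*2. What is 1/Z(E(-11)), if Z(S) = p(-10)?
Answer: -1/40 ≈ -0.025000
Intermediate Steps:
p(C) = 4*C (p(C) = (2*C)*2 = 4*C)
E(A) = 11 + A² - 4*A
Z(S) = -40 (Z(S) = 4*(-10) = -40)
1/Z(E(-11)) = 1/(-40) = -1/40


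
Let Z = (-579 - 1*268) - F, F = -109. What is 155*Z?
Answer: -114390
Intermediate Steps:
Z = -738 (Z = (-579 - 1*268) - 1*(-109) = (-579 - 268) + 109 = -847 + 109 = -738)
155*Z = 155*(-738) = -114390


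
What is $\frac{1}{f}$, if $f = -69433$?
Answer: $- \frac{1}{69433} \approx -1.4402 \cdot 10^{-5}$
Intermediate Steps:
$\frac{1}{f} = \frac{1}{-69433} = - \frac{1}{69433}$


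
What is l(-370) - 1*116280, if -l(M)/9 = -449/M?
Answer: -43027641/370 ≈ -1.1629e+5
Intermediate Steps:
l(M) = 4041/M (l(M) = -(-4041)/M = 4041/M)
l(-370) - 1*116280 = 4041/(-370) - 1*116280 = 4041*(-1/370) - 116280 = -4041/370 - 116280 = -43027641/370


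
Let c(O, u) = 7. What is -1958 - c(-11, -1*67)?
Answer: -1965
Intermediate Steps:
-1958 - c(-11, -1*67) = -1958 - 1*7 = -1958 - 7 = -1965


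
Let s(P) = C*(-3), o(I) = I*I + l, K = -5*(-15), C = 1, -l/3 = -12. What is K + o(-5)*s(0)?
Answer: -108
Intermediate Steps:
l = 36 (l = -3*(-12) = 36)
K = 75
o(I) = 36 + I² (o(I) = I*I + 36 = I² + 36 = 36 + I²)
s(P) = -3 (s(P) = 1*(-3) = -3)
K + o(-5)*s(0) = 75 + (36 + (-5)²)*(-3) = 75 + (36 + 25)*(-3) = 75 + 61*(-3) = 75 - 183 = -108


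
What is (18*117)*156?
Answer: 328536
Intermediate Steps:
(18*117)*156 = 2106*156 = 328536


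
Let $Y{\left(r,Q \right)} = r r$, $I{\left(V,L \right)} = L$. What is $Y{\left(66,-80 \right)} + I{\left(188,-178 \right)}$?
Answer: $4178$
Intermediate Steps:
$Y{\left(r,Q \right)} = r^{2}$
$Y{\left(66,-80 \right)} + I{\left(188,-178 \right)} = 66^{2} - 178 = 4356 - 178 = 4178$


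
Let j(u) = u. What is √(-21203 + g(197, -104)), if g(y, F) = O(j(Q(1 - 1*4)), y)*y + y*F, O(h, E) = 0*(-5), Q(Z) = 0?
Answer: I*√41691 ≈ 204.18*I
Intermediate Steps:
O(h, E) = 0
g(y, F) = F*y (g(y, F) = 0*y + y*F = 0 + F*y = F*y)
√(-21203 + g(197, -104)) = √(-21203 - 104*197) = √(-21203 - 20488) = √(-41691) = I*√41691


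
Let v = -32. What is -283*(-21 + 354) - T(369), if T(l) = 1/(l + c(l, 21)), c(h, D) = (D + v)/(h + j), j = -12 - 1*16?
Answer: -1077905713/11438 ≈ -94239.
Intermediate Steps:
j = -28 (j = -12 - 16 = -28)
c(h, D) = (-32 + D)/(-28 + h) (c(h, D) = (D - 32)/(h - 28) = (-32 + D)/(-28 + h))
T(l) = 1/(l - 11/(-28 + l)) (T(l) = 1/(l + (-32 + 21)/(-28 + l)) = 1/(l - 11/(-28 + l)))
-283*(-21 + 354) - T(369) = -283*(-21 + 354) - (-28 + 369)/(-11 + 369*(-28 + 369)) = -283*333 - 341/(-11 + 369*341) = -94239 - 341/(-11 + 125829) = -94239 - 341/125818 = -94239 - 1*31/11438 = -94239 - 31/11438 = -1077905713/11438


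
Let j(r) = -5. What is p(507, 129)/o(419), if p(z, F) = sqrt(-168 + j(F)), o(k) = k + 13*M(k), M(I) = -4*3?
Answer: I*sqrt(173)/263 ≈ 0.050011*I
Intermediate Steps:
M(I) = -12
o(k) = -156 + k (o(k) = k + 13*(-12) = k - 156 = -156 + k)
p(z, F) = I*sqrt(173) (p(z, F) = sqrt(-168 - 5) = sqrt(-173) = I*sqrt(173))
p(507, 129)/o(419) = (I*sqrt(173))/(-156 + 419) = (I*sqrt(173))/263 = (I*sqrt(173))*(1/263) = I*sqrt(173)/263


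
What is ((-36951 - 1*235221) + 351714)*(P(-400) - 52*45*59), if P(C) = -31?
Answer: -10984034322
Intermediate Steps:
((-36951 - 1*235221) + 351714)*(P(-400) - 52*45*59) = ((-36951 - 1*235221) + 351714)*(-31 - 52*45*59) = ((-36951 - 235221) + 351714)*(-31 - 2340*59) = (-272172 + 351714)*(-31 - 138060) = 79542*(-138091) = -10984034322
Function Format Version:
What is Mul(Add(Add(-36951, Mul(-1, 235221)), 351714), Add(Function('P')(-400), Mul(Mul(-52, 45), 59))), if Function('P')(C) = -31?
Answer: -10984034322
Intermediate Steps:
Mul(Add(Add(-36951, Mul(-1, 235221)), 351714), Add(Function('P')(-400), Mul(Mul(-52, 45), 59))) = Mul(Add(Add(-36951, Mul(-1, 235221)), 351714), Add(-31, Mul(Mul(-52, 45), 59))) = Mul(Add(Add(-36951, -235221), 351714), Add(-31, Mul(-2340, 59))) = Mul(Add(-272172, 351714), Add(-31, -138060)) = Mul(79542, -138091) = -10984034322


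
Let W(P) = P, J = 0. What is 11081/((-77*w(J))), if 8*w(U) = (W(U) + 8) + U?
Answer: -1583/11 ≈ -143.91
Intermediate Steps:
w(U) = 1 + U/4 (w(U) = ((U + 8) + U)/8 = ((8 + U) + U)/8 = (8 + 2*U)/8 = 1 + U/4)
11081/((-77*w(J))) = 11081/((-77*(1 + (¼)*0))) = 11081/((-77*(1 + 0))) = 11081/((-77*1)) = 11081/(-77) = 11081*(-1/77) = -1583/11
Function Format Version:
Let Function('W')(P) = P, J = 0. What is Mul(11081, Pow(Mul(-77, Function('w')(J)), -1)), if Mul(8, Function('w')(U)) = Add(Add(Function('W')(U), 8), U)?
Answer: Rational(-1583, 11) ≈ -143.91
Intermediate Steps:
Function('w')(U) = Add(1, Mul(Rational(1, 4), U)) (Function('w')(U) = Mul(Rational(1, 8), Add(Add(U, 8), U)) = Mul(Rational(1, 8), Add(Add(8, U), U)) = Mul(Rational(1, 8), Add(8, Mul(2, U))) = Add(1, Mul(Rational(1, 4), U)))
Mul(11081, Pow(Mul(-77, Function('w')(J)), -1)) = Mul(11081, Pow(Mul(-77, Add(1, Mul(Rational(1, 4), 0))), -1)) = Mul(11081, Pow(Mul(-77, Add(1, 0)), -1)) = Mul(11081, Pow(Mul(-77, 1), -1)) = Mul(11081, Pow(-77, -1)) = Mul(11081, Rational(-1, 77)) = Rational(-1583, 11)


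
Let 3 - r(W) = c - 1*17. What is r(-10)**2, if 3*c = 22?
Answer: 1444/9 ≈ 160.44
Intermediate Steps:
c = 22/3 (c = (1/3)*22 = 22/3 ≈ 7.3333)
r(W) = 38/3 (r(W) = 3 - (22/3 - 1*17) = 3 - (22/3 - 17) = 3 - 1*(-29/3) = 3 + 29/3 = 38/3)
r(-10)**2 = (38/3)**2 = 1444/9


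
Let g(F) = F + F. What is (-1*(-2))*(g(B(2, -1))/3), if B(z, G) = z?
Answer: 8/3 ≈ 2.6667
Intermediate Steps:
g(F) = 2*F
(-1*(-2))*(g(B(2, -1))/3) = (-1*(-2))*((2*2)/3) = 2*(4*(1/3)) = 2*(4/3) = 8/3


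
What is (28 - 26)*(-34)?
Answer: -68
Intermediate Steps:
(28 - 26)*(-34) = 2*(-34) = -68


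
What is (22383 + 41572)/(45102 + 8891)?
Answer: 63955/53993 ≈ 1.1845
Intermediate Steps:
(22383 + 41572)/(45102 + 8891) = 63955/53993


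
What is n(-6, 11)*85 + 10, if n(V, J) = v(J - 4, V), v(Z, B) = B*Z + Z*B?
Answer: -7130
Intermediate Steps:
v(Z, B) = 2*B*Z (v(Z, B) = B*Z + B*Z = 2*B*Z)
n(V, J) = 2*V*(-4 + J) (n(V, J) = 2*V*(J - 4) = 2*V*(-4 + J))
n(-6, 11)*85 + 10 = (2*(-6)*(-4 + 11))*85 + 10 = (2*(-6)*7)*85 + 10 = -84*85 + 10 = -7140 + 10 = -7130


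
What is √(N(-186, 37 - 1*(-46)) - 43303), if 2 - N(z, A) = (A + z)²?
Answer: 3*I*√5990 ≈ 232.19*I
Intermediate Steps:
N(z, A) = 2 - (A + z)²
√(N(-186, 37 - 1*(-46)) - 43303) = √((2 - ((37 - 1*(-46)) - 186)²) - 43303) = √((2 - ((37 + 46) - 186)²) - 43303) = √((2 - (83 - 186)²) - 43303) = √((2 - 1*(-103)²) - 43303) = √((2 - 1*10609) - 43303) = √((2 - 10609) - 43303) = √(-10607 - 43303) = √(-53910) = 3*I*√5990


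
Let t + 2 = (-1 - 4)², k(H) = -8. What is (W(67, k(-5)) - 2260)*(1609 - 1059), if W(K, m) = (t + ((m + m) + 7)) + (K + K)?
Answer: -1161600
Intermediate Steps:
t = 23 (t = -2 + (-1 - 4)² = -2 + (-5)² = -2 + 25 = 23)
W(K, m) = 30 + 2*K + 2*m (W(K, m) = (23 + ((m + m) + 7)) + (K + K) = (23 + (2*m + 7)) + 2*K = (23 + (7 + 2*m)) + 2*K = (30 + 2*m) + 2*K = 30 + 2*K + 2*m)
(W(67, k(-5)) - 2260)*(1609 - 1059) = ((30 + 2*67 + 2*(-8)) - 2260)*(1609 - 1059) = ((30 + 134 - 16) - 2260)*550 = (148 - 2260)*550 = -2112*550 = -1161600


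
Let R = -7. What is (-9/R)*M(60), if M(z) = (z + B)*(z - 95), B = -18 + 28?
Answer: -3150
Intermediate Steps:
B = 10
M(z) = (-95 + z)*(10 + z) (M(z) = (z + 10)*(z - 95) = (10 + z)*(-95 + z) = (-95 + z)*(10 + z))
(-9/R)*M(60) = (-9/(-7))*(-950 + 60**2 - 85*60) = (-9*(-1/7))*(-950 + 3600 - 5100) = (9/7)*(-2450) = -3150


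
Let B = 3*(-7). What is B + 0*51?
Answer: -21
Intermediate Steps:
B = -21
B + 0*51 = -21 + 0*51 = -21 + 0 = -21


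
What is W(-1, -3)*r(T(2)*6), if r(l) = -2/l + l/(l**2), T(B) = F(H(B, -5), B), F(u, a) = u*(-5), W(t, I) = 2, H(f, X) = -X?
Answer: 1/75 ≈ 0.013333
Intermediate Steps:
F(u, a) = -5*u
T(B) = -25 (T(B) = -(-5)*(-5) = -5*5 = -25)
r(l) = -1/l (r(l) = -2/l + l/l**2 = -2/l + 1/l = -1/l)
W(-1, -3)*r(T(2)*6) = 2*(-1/((-25*6))) = 2*(-1/(-150)) = 2*(-1*(-1/150)) = 2*(1/150) = 1/75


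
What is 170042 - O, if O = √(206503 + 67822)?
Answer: 170042 - 5*√10973 ≈ 1.6952e+5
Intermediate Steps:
O = 5*√10973 (O = √274325 = 5*√10973 ≈ 523.76)
170042 - O = 170042 - 5*√10973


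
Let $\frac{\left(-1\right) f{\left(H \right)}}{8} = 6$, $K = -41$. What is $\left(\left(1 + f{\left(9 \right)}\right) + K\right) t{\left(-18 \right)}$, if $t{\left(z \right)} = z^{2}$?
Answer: $-28512$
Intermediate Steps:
$f{\left(H \right)} = -48$ ($f{\left(H \right)} = \left(-8\right) 6 = -48$)
$\left(\left(1 + f{\left(9 \right)}\right) + K\right) t{\left(-18 \right)} = \left(\left(1 - 48\right) - 41\right) \left(-18\right)^{2} = \left(-47 - 41\right) 324 = \left(-88\right) 324 = -28512$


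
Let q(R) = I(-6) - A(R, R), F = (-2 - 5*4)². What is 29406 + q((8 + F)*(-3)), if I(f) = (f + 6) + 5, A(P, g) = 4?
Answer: 29407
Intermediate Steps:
I(f) = 11 + f (I(f) = (6 + f) + 5 = 11 + f)
F = 484 (F = (-2 - 20)² = (-22)² = 484)
q(R) = 1 (q(R) = (11 - 6) - 1*4 = 5 - 4 = 1)
29406 + q((8 + F)*(-3)) = 29406 + 1 = 29407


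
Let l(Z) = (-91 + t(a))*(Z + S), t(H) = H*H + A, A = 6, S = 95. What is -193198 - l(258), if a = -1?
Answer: -163546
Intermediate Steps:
t(H) = 6 + H² (t(H) = H*H + 6 = H² + 6 = 6 + H²)
l(Z) = -7980 - 84*Z (l(Z) = (-91 + (6 + (-1)²))*(Z + 95) = (-91 + (6 + 1))*(95 + Z) = (-91 + 7)*(95 + Z) = -84*(95 + Z) = -7980 - 84*Z)
-193198 - l(258) = -193198 - (-7980 - 84*258) = -193198 - (-7980 - 21672) = -193198 - 1*(-29652) = -193198 + 29652 = -163546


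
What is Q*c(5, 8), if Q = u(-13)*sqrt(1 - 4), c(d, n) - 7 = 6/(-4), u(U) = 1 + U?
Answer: -66*I*sqrt(3) ≈ -114.32*I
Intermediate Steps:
c(d, n) = 11/2 (c(d, n) = 7 + 6/(-4) = 7 + 6*(-1/4) = 7 - 3/2 = 11/2)
Q = -12*I*sqrt(3) (Q = (1 - 13)*sqrt(1 - 4) = -12*I*sqrt(3) ≈ -20.785*I)
Q*c(5, 8) = -12*I*sqrt(3)*(11/2) = -66*I*sqrt(3)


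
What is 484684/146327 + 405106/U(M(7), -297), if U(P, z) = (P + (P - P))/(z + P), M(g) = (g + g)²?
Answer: -2993488756899/14340046 ≈ -2.0875e+5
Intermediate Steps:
M(g) = 4*g² (M(g) = (2*g)² = 4*g²)
U(P, z) = P/(P + z) (U(P, z) = (P + 0)/(P + z) = P/(P + z))
484684/146327 + 405106/U(M(7), -297) = 484684/146327 + 405106/(((4*7²)/(4*7² - 297))) = 484684*(1/146327) + 405106/(((4*49)/(4*49 - 297))) = 484684/146327 + 405106/((196/(196 - 297))) = 484684/146327 + 405106/((196/(-101))) = 484684/146327 + 405106/((196*(-1/101))) = 484684/146327 + 405106/(-196/101) = 484684/146327 + 405106*(-101/196) = 484684/146327 - 20457853/98 = -2993488756899/14340046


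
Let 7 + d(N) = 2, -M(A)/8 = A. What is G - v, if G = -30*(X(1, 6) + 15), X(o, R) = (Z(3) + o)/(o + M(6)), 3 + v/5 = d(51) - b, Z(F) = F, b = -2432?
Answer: -590670/47 ≈ -12567.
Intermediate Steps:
M(A) = -8*A
d(N) = -5 (d(N) = -7 + 2 = -5)
v = 12120 (v = -15 + 5*(-5 - 1*(-2432)) = -15 + 5*(-5 + 2432) = -15 + 5*2427 = -15 + 12135 = 12120)
X(o, R) = (3 + o)/(-48 + o) (X(o, R) = (3 + o)/(o - 8*6) = (3 + o)/(o - 48) = (3 + o)/(-48 + o))
G = -21030/47 (G = -30*((3 + 1)/(-48 + 1) + 15) = -30*(4/(-47) + 15) = -30*(-1/47*4 + 15) = -30*(-4/47 + 15) = -30*701/47 = -21030/47 ≈ -447.45)
G - v = -21030/47 - 1*12120 = -21030/47 - 12120 = -590670/47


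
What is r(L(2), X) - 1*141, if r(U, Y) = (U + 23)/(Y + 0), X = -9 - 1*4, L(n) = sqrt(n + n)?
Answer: -1858/13 ≈ -142.92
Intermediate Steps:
L(n) = sqrt(2)*sqrt(n) (L(n) = sqrt(2*n) = sqrt(2)*sqrt(n))
X = -13 (X = -9 - 4 = -13)
r(U, Y) = (23 + U)/Y
r(L(2), X) - 1*141 = (23 + sqrt(2)*sqrt(2))/(-13) - 1*141 = -(23 + 2)/13 - 141 = -1/13*25 - 141 = -25/13 - 141 = -1858/13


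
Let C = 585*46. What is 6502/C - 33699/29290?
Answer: -71639651/78819390 ≈ -0.90891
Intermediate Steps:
C = 26910
6502/C - 33699/29290 = 6502/26910 - 33699/29290 = 6502*(1/26910) - 33699*1/29290 = 3251/13455 - 33699/29290 = -71639651/78819390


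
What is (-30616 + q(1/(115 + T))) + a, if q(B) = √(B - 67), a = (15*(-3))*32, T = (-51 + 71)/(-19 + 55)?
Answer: -32056 + I*√4528615/260 ≈ -32056.0 + 8.1848*I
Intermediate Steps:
T = 5/9 (T = 20/36 = 20*(1/36) = 5/9 ≈ 0.55556)
a = -1440 (a = -45*32 = -1440)
q(B) = √(-67 + B)
(-30616 + q(1/(115 + T))) + a = (-30616 + √(-67 + 1/(115 + 5/9))) - 1440 = (-30616 + √(-67 + 1/(1040/9))) - 1440 = (-30616 + √(-67 + 9/1040)) - 1440 = (-30616 + √(-69671/1040)) - 1440 = (-30616 + I*√4528615/260) - 1440 = -32056 + I*√4528615/260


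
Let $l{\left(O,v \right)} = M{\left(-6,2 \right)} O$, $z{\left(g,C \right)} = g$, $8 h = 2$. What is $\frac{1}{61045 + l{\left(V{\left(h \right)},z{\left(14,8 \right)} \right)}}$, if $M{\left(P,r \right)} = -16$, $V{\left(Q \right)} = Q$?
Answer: $\frac{1}{61041} \approx 1.6382 \cdot 10^{-5}$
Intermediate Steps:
$h = \frac{1}{4}$ ($h = \frac{1}{8} \cdot 2 = \frac{1}{4} \approx 0.25$)
$l{\left(O,v \right)} = - 16 O$
$\frac{1}{61045 + l{\left(V{\left(h \right)},z{\left(14,8 \right)} \right)}} = \frac{1}{61045 - 4} = \frac{1}{61041}$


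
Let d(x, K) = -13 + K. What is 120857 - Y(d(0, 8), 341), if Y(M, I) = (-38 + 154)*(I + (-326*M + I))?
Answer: -147335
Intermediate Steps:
Y(M, I) = -37816*M + 232*I (Y(M, I) = 116*(I + (I - 326*M)) = 116*(-326*M + 2*I) = -37816*M + 232*I)
120857 - Y(d(0, 8), 341) = 120857 - (-37816*(-13 + 8) + 232*341) = 120857 - (-37816*(-5) + 79112) = 120857 - (189080 + 79112) = 120857 - 1*268192 = 120857 - 268192 = -147335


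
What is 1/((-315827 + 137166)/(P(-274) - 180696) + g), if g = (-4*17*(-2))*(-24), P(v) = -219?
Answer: -25845/84332557 ≈ -0.00030647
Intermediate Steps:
g = -3264 (g = -68*(-2)*(-24) = 136*(-24) = -3264)
1/((-315827 + 137166)/(P(-274) - 180696) + g) = 1/((-315827 + 137166)/(-219 - 180696) - 3264) = 1/(-178661/(-180915) - 3264) = 1/(-178661*(-1/180915) - 3264) = 1/(25523/25845 - 3264) = 1/(-84332557/25845) = -25845/84332557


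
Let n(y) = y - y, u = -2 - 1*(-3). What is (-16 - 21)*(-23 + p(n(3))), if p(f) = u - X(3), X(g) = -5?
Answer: 629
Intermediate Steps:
u = 1 (u = -2 + 3 = 1)
n(y) = 0
p(f) = 6 (p(f) = 1 - 1*(-5) = 1 + 5 = 6)
(-16 - 21)*(-23 + p(n(3))) = (-16 - 21)*(-23 + 6) = -37*(-17) = 629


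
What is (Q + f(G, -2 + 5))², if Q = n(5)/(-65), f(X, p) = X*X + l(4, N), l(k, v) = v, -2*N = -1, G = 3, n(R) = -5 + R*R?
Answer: 57121/676 ≈ 84.499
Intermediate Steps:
n(R) = -5 + R²
N = ½ (N = -½*(-1) = ½ ≈ 0.50000)
f(X, p) = ½ + X² (f(X, p) = X*X + ½ = X² + ½ = ½ + X²)
Q = -4/13 (Q = (-5 + 5²)/(-65) = (-5 + 25)*(-1/65) = 20*(-1/65) = -4/13 ≈ -0.30769)
(Q + f(G, -2 + 5))² = (-4/13 + (½ + 3²))² = (-4/13 + (½ + 9))² = (-4/13 + 19/2)² = (239/26)² = 57121/676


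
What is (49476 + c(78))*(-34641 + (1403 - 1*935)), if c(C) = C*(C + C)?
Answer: -2106560412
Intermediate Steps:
c(C) = 2*C**2 (c(C) = C*(2*C) = 2*C**2)
(49476 + c(78))*(-34641 + (1403 - 1*935)) = (49476 + 2*78**2)*(-34641 + (1403 - 1*935)) = (49476 + 2*6084)*(-34641 + (1403 - 935)) = (49476 + 12168)*(-34641 + 468) = 61644*(-34173) = -2106560412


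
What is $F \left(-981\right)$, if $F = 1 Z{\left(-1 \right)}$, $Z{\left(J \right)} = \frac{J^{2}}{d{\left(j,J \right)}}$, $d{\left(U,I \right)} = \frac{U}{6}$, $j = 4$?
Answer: $- \frac{2943}{2} \approx -1471.5$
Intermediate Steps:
$d{\left(U,I \right)} = \frac{U}{6}$ ($d{\left(U,I \right)} = U \frac{1}{6} = \frac{U}{6}$)
$Z{\left(J \right)} = \frac{3 J^{2}}{2}$ ($Z{\left(J \right)} = \frac{J^{2}}{\frac{1}{6} \cdot 4} = \frac{J^{2}}{\frac{2}{3}} = \frac{3 J^{2}}{2}$)
$F = \frac{3}{2}$ ($F = 1 \frac{3 \left(-1\right)^{2}}{2} = 1 \cdot \frac{3}{2} \cdot 1 = 1 \cdot \frac{3}{2} = \frac{3}{2} \approx 1.5$)
$F \left(-981\right) = \frac{3}{2} \left(-981\right) = - \frac{2943}{2}$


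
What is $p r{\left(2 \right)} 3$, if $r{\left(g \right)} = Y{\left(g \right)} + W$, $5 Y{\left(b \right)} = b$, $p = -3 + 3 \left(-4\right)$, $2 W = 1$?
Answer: $- \frac{81}{2} \approx -40.5$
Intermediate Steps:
$W = \frac{1}{2}$ ($W = \frac{1}{2} \cdot 1 = \frac{1}{2} \approx 0.5$)
$p = -15$ ($p = -3 - 12 = -15$)
$Y{\left(b \right)} = \frac{b}{5}$
$r{\left(g \right)} = \frac{1}{2} + \frac{g}{5}$ ($r{\left(g \right)} = \frac{g}{5} + \frac{1}{2} = \frac{1}{2} + \frac{g}{5}$)
$p r{\left(2 \right)} 3 = - 15 \left(\frac{1}{2} + \frac{1}{5} \cdot 2\right) 3 = - 15 \left(\frac{1}{2} + \frac{2}{5}\right) 3 = \left(-15\right) \frac{9}{10} \cdot 3 = \left(- \frac{27}{2}\right) 3 = - \frac{81}{2}$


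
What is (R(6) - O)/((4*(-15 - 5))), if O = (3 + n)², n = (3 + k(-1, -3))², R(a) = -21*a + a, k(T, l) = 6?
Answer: 897/10 ≈ 89.700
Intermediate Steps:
R(a) = -20*a
n = 81 (n = (3 + 6)² = 9² = 81)
O = 7056 (O = (3 + 81)² = 84² = 7056)
(R(6) - O)/((4*(-15 - 5))) = (-20*6 - 1*7056)/((4*(-15 - 5))) = (-120 - 7056)/((4*(-20))) = -7176/(-80) = -7176*(-1/80) = 897/10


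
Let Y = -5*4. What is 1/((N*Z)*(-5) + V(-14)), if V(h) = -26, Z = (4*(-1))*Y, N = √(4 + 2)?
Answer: 13/479662 - 100*√6/239831 ≈ -0.00099424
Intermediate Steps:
Y = -20
N = √6 ≈ 2.4495
Z = 80 (Z = (4*(-1))*(-20) = -4*(-20) = 80)
1/((N*Z)*(-5) + V(-14)) = 1/((√6*80)*(-5) - 26) = 1/((80*√6)*(-5) - 26) = 1/(-400*√6 - 26) = 1/(-26 - 400*√6)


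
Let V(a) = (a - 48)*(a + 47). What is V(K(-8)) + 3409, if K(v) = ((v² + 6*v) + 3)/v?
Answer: 74305/64 ≈ 1161.0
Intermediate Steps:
K(v) = (3 + v² + 6*v)/v
V(a) = (-48 + a)*(47 + a)
V(K(-8)) + 3409 = (-2256 + (6 - 8 + 3/(-8))² - (6 - 8 + 3/(-8))) + 3409 = (-2256 + (6 - 8 + 3*(-⅛))² - (6 - 8 + 3*(-⅛))) + 3409 = (-2256 + (6 - 8 - 3/8)² - (6 - 8 - 3/8)) + 3409 = (-2256 + (-19/8)² - 1*(-19/8)) + 3409 = (-2256 + 361/64 + 19/8) + 3409 = -143871/64 + 3409 = 74305/64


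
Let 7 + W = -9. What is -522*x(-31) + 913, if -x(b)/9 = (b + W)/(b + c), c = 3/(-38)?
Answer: 9468881/1181 ≈ 8017.7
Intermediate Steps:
c = -3/38 (c = 3*(-1/38) = -3/38 ≈ -0.078947)
W = -16 (W = -7 - 9 = -16)
x(b) = -9*(-16 + b)/(-3/38 + b) (x(b) = -9*(b - 16)/(b - 3/38) = -9*(-16 + b)/(-3/38 + b))
-522*x(-31) + 913 = -178524*(16 - 1*(-31))/(-3 + 38*(-31)) + 913 = -178524*(16 + 31)/(-3 - 1178) + 913 = -178524*47/(-1181) + 913 = -178524*(-1)*47/1181 + 913 = -522*(-16074/1181) + 913 = 8390628/1181 + 913 = 9468881/1181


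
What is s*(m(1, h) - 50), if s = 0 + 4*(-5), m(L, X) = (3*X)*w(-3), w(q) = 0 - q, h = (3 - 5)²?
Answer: 280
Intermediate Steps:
h = 4 (h = (-2)² = 4)
w(q) = -q
m(L, X) = 9*X (m(L, X) = (3*X)*(-1*(-3)) = (3*X)*3 = 9*X)
s = -20 (s = 0 - 20 = -20)
s*(m(1, h) - 50) = -20*(9*4 - 50) = -20*(36 - 50) = -20*(-14) = 280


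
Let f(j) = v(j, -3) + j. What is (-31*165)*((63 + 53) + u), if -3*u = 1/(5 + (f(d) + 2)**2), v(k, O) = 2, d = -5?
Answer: -3558335/6 ≈ -5.9306e+5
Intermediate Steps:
f(j) = 2 + j
u = -1/18 (u = -1/(3*(5 + ((2 - 5) + 2)**2)) = -1/(3*(5 + (-3 + 2)**2)) = -1/(3*(5 + (-1)**2)) = -1/(3*(5 + 1)) = -1/3/6 = -1/3*1/6 = -1/18 ≈ -0.055556)
(-31*165)*((63 + 53) + u) = (-31*165)*((63 + 53) - 1/18) = -5115*(116 - 1/18) = -5115*2087/18 = -3558335/6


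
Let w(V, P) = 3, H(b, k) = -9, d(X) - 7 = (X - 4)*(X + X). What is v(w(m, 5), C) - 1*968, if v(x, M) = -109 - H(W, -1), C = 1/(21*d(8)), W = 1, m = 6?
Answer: -1068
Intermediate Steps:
d(X) = 7 + 2*X*(-4 + X) (d(X) = 7 + (X - 4)*(X + X) = 7 + (-4 + X)*(2*X) = 7 + 2*X*(-4 + X))
C = 1/1491 (C = 1/(21*(7 - 8*8 + 2*8**2)) = 1/(21*(7 - 64 + 2*64)) = 1/(21*(7 - 64 + 128)) = (1/21)/71 = (1/21)*(1/71) = 1/1491 ≈ 0.00067069)
v(x, M) = -100 (v(x, M) = -109 - 1*(-9) = -109 + 9 = -100)
v(w(m, 5), C) - 1*968 = -100 - 1*968 = -100 - 968 = -1068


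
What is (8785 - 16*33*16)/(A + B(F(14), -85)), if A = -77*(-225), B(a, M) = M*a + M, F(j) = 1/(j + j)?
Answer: 9436/482635 ≈ 0.019551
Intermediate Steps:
F(j) = 1/(2*j)
B(a, M) = M + M*a
A = 17325
(8785 - 16*33*16)/(A + B(F(14), -85)) = (8785 - 16*33*16)/(17325 - 85*(1 + (1/2)/14)) = (8785 - 528*16)/(17325 - 85*(1 + (1/2)*(1/14))) = (8785 - 8448)/(17325 - 85*(1 + 1/28)) = 337/(17325 - 85*29/28) = 337/(17325 - 2465/28) = 337/(482635/28) = 337*(28/482635) = 9436/482635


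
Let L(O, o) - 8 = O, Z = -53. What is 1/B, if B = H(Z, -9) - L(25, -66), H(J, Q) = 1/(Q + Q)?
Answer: -18/595 ≈ -0.030252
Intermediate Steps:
H(J, Q) = 1/(2*Q)
L(O, o) = 8 + O
B = -595/18 (B = (1/2)/(-9) - (8 + 25) = (1/2)*(-1/9) - 1*33 = -1/18 - 33 = -595/18 ≈ -33.056)
1/B = 1/(-595/18) = -18/595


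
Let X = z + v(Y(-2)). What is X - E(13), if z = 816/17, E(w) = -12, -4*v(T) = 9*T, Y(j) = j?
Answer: 129/2 ≈ 64.500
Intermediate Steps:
v(T) = -9*T/4
z = 48 (z = 816*(1/17) = 48)
X = 105/2 (X = 48 - 9/4*(-2) = 48 + 9/2 = 105/2 ≈ 52.500)
X - E(13) = 105/2 - 1*(-12) = 105/2 + 12 = 129/2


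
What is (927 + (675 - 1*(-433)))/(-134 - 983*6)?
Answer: -2035/6032 ≈ -0.33737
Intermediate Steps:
(927 + (675 - 1*(-433)))/(-134 - 983*6) = (927 + (675 + 433))/(-134 - 5898) = (927 + 1108)/(-6032) = 2035*(-1/6032) = -2035/6032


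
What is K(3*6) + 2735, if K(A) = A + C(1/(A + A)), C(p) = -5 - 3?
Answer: 2745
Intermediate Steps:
C(p) = -8
K(A) = -8 + A (K(A) = A - 8 = -8 + A)
K(3*6) + 2735 = (-8 + 3*6) + 2735 = (-8 + 18) + 2735 = 10 + 2735 = 2745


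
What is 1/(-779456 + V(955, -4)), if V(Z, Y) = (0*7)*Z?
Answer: -1/779456 ≈ -1.2829e-6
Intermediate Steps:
V(Z, Y) = 0 (V(Z, Y) = 0*Z = 0)
1/(-779456 + V(955, -4)) = 1/(-779456 + 0) = 1/(-779456) = -1/779456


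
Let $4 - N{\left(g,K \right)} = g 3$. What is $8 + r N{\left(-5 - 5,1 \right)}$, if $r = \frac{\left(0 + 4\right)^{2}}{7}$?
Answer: $\frac{600}{7} \approx 85.714$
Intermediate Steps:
$N{\left(g,K \right)} = 4 - 3 g$ ($N{\left(g,K \right)} = 4 - g 3 = 4 - 3 g$)
$r = \frac{16}{7}$ ($r = 4^{2} \cdot \frac{1}{7} = 16 \cdot \frac{1}{7} = \frac{16}{7} \approx 2.2857$)
$8 + r N{\left(-5 - 5,1 \right)} = 8 + \frac{16 \left(4 - 3 \left(-5 - 5\right)\right)}{7} = 8 + \frac{16 \left(4 - -30\right)}{7} = 8 + \frac{16 \left(4 + 30\right)}{7} = 8 + \frac{16}{7} \cdot 34 = 8 + \frac{544}{7} = \frac{600}{7}$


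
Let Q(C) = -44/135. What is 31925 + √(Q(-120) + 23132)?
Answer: 31925 + 2*√11710410/45 ≈ 32077.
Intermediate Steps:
Q(C) = -44/135 (Q(C) = -44*1/135 = -44/135)
31925 + √(Q(-120) + 23132) = 31925 + √(-44/135 + 23132) = 31925 + √(3122776/135) = 31925 + 2*√11710410/45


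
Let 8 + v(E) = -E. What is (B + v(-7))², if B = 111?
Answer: 12100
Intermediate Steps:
v(E) = -8 - E
(B + v(-7))² = (111 + (-8 - 1*(-7)))² = (111 + (-8 + 7))² = (111 - 1)² = 110² = 12100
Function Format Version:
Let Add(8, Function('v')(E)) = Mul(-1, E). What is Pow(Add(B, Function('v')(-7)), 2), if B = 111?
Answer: 12100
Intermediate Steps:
Function('v')(E) = Add(-8, Mul(-1, E))
Pow(Add(B, Function('v')(-7)), 2) = Pow(Add(111, Add(-8, Mul(-1, -7))), 2) = Pow(Add(111, Add(-8, 7)), 2) = Pow(Add(111, -1), 2) = Pow(110, 2) = 12100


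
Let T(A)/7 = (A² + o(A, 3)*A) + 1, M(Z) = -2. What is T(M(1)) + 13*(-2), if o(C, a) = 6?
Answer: -75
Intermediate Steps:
T(A) = 7 + 7*A² + 42*A (T(A) = 7*((A² + 6*A) + 1) = 7*(1 + A² + 6*A) = 7 + 7*A² + 42*A)
T(M(1)) + 13*(-2) = (7 + 7*(-2)² + 42*(-2)) + 13*(-2) = (7 + 7*4 - 84) - 26 = (7 + 28 - 84) - 26 = -49 - 26 = -75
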